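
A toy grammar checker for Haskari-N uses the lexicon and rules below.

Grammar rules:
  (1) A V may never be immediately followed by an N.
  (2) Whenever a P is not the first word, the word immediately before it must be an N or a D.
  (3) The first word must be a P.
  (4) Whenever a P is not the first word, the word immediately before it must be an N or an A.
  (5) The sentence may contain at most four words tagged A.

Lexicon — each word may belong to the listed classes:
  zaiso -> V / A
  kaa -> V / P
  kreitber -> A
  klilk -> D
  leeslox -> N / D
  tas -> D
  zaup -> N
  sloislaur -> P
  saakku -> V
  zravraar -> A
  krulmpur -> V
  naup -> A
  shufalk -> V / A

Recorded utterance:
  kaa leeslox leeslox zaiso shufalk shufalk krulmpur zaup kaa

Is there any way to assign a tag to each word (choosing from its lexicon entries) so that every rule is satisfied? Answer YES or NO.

NO

Candidates per position — 1:kaa {V,P}; 2:leeslox {N,D}; 3:leeslox {N,D}; 4:zaiso {V,A}; 5:shufalk {V,A}; 6:shufalk {V,A}; 7:krulmpur {V}; 8:zaup {N}; 9:kaa {V,P}.
Rule 1 cannot be satisfied by any choice of tags from the lexicon.
So there is no consistent tagging.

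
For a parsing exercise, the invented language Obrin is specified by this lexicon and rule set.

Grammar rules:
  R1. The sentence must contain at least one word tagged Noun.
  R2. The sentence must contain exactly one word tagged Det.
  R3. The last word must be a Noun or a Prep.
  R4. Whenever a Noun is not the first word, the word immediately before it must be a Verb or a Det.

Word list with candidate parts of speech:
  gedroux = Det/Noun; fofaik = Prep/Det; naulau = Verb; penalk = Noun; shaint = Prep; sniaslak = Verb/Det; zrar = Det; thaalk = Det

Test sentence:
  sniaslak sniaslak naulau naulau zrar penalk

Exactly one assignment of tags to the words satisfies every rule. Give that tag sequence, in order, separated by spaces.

Candidates per position — 1:sniaslak {Verb,Det}; 2:sniaslak {Verb,Det}; 3:naulau {Verb}; 4:naulau {Verb}; 5:zrar {Det}; 6:penalk {Noun}.
Position 1: Det is ruled out by rule 2; that leaves Verb.
Position 2: Det is ruled out by rule 2; that leaves Verb.
That leaves exactly one tagging: Verb Verb Verb Verb Det Noun.
Check: rule 1 holds; rule 2 holds; rule 3 holds; rule 4 holds.

Verb Verb Verb Verb Det Noun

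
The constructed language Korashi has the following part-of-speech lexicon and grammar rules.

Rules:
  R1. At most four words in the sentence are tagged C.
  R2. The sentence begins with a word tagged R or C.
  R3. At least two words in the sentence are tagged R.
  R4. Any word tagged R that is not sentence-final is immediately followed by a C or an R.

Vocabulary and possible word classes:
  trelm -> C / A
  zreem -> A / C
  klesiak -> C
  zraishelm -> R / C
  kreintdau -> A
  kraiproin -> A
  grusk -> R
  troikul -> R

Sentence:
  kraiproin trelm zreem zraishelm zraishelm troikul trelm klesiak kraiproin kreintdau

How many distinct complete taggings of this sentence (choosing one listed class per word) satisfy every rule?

Candidates per position — 1:kraiproin {A}; 2:trelm {C,A}; 3:zreem {A,C}; 4:zraishelm {R,C}; 5:zraishelm {R,C}; 6:troikul {R}; 7:trelm {C,A}; 8:klesiak {C}; 9:kraiproin {A}; 10:kreintdau {A}.
There are 32 candidate sequences in total.
Rule 2 cannot be satisfied by any choice of tags from the lexicon.
So there is no consistent tagging.
Count = 0.

0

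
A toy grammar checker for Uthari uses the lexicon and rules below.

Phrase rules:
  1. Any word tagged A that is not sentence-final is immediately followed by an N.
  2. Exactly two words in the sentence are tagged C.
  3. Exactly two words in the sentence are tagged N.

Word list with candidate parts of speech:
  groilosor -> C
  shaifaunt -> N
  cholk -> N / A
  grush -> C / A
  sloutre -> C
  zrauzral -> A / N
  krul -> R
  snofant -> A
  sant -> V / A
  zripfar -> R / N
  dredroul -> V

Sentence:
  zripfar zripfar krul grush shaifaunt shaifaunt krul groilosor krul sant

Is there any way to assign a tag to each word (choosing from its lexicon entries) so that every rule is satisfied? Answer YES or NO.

YES

Candidates per position — 1:zripfar {R,N}; 2:zripfar {R,N}; 3:krul {R}; 4:grush {C,A}; 5:shaifaunt {N}; 6:shaifaunt {N}; 7:krul {R}; 8:groilosor {C}; 9:krul {R}; 10:sant {V,A}.
One satisfying assignment: R R R C N N R C R A.
Checking: rule 1 holds; rule 2 holds; rule 3 holds.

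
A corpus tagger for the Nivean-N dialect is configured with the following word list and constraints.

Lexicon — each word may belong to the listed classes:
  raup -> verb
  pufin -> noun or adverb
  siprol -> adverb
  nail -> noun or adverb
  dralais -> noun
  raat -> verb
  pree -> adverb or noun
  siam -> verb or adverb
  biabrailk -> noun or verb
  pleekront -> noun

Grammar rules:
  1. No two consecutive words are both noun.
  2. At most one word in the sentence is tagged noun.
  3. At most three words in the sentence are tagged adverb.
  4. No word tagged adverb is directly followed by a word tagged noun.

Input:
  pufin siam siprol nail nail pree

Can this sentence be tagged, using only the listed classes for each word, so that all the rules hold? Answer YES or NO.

Candidates per position — 1:pufin {noun,adverb}; 2:siam {verb,adverb}; 3:siprol {adverb}; 4:nail {noun,adverb}; 5:nail {noun,adverb}; 6:pree {adverb,noun}.
Every candidate sequence violates at least one rule; no consistent tagging exists.

NO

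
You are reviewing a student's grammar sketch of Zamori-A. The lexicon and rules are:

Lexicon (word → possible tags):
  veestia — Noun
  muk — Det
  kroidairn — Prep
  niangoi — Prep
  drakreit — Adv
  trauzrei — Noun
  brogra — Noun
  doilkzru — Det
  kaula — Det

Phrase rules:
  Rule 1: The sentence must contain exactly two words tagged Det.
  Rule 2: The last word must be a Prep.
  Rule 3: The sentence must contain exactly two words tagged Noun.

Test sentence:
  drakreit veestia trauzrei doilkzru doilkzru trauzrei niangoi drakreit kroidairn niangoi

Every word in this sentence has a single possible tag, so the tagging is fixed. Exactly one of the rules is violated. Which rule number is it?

3

Fixed tagging: Adv Noun Noun Det Det Noun Prep Adv Prep Prep.
Checking each rule: R1 holds, R2 holds, R3 violated.
Only rule 3 fails.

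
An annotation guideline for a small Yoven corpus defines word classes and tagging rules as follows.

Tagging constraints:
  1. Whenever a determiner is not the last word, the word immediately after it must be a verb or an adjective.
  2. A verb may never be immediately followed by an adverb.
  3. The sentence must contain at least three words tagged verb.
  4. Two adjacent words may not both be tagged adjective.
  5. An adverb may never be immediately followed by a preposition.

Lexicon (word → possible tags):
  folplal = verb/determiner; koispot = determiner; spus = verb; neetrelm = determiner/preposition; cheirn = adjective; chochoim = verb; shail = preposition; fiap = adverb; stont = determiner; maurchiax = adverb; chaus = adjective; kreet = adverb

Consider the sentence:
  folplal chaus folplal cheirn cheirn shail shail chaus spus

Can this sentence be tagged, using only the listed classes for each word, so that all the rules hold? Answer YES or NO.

Candidates per position — 1:folplal {verb,determiner}; 2:chaus {adjective}; 3:folplal {verb,determiner}; 4:cheirn {adjective}; 5:cheirn {adjective}; 6:shail {preposition}; 7:shail {preposition}; 8:chaus {adjective}; 9:spus {verb}.
Rule 4 cannot be satisfied by any choice of tags from the lexicon.
So there is no consistent tagging.

NO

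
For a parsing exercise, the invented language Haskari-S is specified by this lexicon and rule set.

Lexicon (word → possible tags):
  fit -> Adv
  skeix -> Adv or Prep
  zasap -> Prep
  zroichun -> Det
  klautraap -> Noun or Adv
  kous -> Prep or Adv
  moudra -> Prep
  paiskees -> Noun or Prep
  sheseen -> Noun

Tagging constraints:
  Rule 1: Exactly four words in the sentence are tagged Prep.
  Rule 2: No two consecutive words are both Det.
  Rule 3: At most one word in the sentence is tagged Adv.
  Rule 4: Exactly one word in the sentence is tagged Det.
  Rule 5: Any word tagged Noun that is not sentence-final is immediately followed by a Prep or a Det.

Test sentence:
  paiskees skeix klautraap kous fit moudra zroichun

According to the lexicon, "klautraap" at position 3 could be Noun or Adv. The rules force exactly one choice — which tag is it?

Noun

Candidates per position — 1:paiskees {Noun,Prep}; 2:skeix {Adv,Prep}; 3:klautraap {Noun,Adv}; 4:kous {Prep,Adv}; 5:fit {Adv}; 6:moudra {Prep}; 7:zroichun {Det}.
Position 1: Noun is ruled out by rule 1; that leaves Prep.
Position 2: Adv is ruled out by rule 1; that leaves Prep.
Position 3: Adv is ruled out by rule 3; that leaves Noun.
Position 4: Adv is ruled out by rule 1; that leaves Prep.
The unique satisfying tagging is: Prep Prep Noun Prep Adv Prep Det.
Rule-by-rule: rule 1 satisfied; rule 2 satisfied; rule 3 satisfied; rule 4 satisfied; rule 5 satisfied.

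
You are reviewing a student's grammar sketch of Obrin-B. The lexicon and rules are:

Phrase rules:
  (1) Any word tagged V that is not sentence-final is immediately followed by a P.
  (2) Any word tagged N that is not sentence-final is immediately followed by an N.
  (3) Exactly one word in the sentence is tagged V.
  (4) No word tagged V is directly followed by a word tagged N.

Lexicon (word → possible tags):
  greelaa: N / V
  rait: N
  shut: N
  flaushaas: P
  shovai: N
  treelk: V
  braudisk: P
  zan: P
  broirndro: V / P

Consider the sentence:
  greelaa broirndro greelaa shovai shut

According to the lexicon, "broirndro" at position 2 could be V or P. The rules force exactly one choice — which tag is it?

P

Candidates per position — 1:greelaa {N,V}; 2:broirndro {V,P}; 3:greelaa {N,V}; 4:shovai {N}; 5:shut {N}.
Position 1: N is ruled out by rule 2; that leaves V.
Position 2: V is ruled out by rule 1; that leaves P.
Position 3: V is ruled out by rule 1; that leaves N.
The unique satisfying tagging is: V P N N N.
Check: rule 1 satisfied; rule 2 satisfied; rule 3 satisfied; rule 4 satisfied.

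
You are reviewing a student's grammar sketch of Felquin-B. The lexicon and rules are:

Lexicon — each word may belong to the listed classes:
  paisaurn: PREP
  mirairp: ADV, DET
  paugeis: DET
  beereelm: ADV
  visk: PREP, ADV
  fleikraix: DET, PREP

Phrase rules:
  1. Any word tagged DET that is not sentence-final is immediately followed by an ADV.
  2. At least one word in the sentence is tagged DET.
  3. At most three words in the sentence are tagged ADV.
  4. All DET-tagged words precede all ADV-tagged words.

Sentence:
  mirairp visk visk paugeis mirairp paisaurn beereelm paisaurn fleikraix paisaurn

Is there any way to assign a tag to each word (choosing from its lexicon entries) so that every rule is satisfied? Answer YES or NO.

Candidates per position — 1:mirairp {ADV,DET}; 2:visk {PREP,ADV}; 3:visk {PREP,ADV}; 4:paugeis {DET}; 5:mirairp {ADV,DET}; 6:paisaurn {PREP}; 7:beereelm {ADV}; 8:paisaurn {PREP}; 9:fleikraix {DET,PREP}; 10:paisaurn {PREP}.
Every candidate sequence violates at least one rule; no consistent tagging exists.

NO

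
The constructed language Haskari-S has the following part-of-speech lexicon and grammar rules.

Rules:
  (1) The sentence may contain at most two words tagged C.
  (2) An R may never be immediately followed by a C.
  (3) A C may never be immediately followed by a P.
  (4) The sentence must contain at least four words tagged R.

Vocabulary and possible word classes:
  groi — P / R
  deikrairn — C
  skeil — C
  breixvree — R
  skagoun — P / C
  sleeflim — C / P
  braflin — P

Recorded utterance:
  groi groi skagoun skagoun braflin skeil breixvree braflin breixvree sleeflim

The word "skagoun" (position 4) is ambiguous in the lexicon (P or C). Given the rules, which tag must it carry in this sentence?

P

Candidates per position — 1:groi {P,R}; 2:groi {P,R}; 3:skagoun {P,C}; 4:skagoun {P,C}; 5:braflin {P}; 6:skeil {C}; 7:breixvree {R}; 8:braflin {P}; 9:breixvree {R}; 10:sleeflim {C,P}.
Position 1: tagging it P would leave rule 4 unsatisfiable, so it must be R.
Position 2: tagging it P would leave rule 4 unsatisfiable, so it must be R.
Position 3: tagging it C would leave rule 2 unsatisfiable, so it must be P.
Position 4: tagging it C would leave rule 3 unsatisfiable, so it must be P.
Position 10: tagging it C would leave rule 2 unsatisfiable, so it must be P.
So the tagging must be: R R P P P C R P R P.
Rule-by-rule: rule 1 ok; rule 2 ok; rule 3 ok; rule 4 ok.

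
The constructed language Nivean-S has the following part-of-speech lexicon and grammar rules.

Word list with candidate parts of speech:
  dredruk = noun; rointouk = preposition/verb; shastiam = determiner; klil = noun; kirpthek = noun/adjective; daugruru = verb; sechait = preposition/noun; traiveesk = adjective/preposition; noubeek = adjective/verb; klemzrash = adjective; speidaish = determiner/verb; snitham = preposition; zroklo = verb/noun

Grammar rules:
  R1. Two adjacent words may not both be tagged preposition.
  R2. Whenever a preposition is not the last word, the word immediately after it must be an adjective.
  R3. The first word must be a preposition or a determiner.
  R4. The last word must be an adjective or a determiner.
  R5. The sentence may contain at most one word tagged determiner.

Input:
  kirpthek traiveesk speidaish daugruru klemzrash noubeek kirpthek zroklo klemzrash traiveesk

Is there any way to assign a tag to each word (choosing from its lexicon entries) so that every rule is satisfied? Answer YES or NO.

Candidates per position — 1:kirpthek {noun,adjective}; 2:traiveesk {adjective,preposition}; 3:speidaish {determiner,verb}; 4:daugruru {verb}; 5:klemzrash {adjective}; 6:noubeek {adjective,verb}; 7:kirpthek {noun,adjective}; 8:zroklo {verb,noun}; 9:klemzrash {adjective}; 10:traiveesk {adjective,preposition}.
Rule 3 cannot be satisfied by any choice of tags from the lexicon.
So there is no consistent tagging.

NO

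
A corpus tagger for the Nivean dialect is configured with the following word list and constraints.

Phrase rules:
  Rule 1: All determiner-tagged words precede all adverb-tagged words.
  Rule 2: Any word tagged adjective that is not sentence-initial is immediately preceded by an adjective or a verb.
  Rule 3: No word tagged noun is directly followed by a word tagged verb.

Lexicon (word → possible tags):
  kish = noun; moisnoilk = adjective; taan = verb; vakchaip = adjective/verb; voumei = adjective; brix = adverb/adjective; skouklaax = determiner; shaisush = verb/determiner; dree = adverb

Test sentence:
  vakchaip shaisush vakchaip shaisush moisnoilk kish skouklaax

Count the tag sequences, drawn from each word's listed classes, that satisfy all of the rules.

Candidates per position — 1:vakchaip {adjective,verb}; 2:shaisush {verb,determiner}; 3:vakchaip {adjective,verb}; 4:shaisush {verb,determiner}; 5:moisnoilk {adjective}; 6:kish {noun}; 7:skouklaax {determiner}.
There are 16 candidate sequences in total.
Checking each against the rules leaves 6 sequences.
Count = 6.

6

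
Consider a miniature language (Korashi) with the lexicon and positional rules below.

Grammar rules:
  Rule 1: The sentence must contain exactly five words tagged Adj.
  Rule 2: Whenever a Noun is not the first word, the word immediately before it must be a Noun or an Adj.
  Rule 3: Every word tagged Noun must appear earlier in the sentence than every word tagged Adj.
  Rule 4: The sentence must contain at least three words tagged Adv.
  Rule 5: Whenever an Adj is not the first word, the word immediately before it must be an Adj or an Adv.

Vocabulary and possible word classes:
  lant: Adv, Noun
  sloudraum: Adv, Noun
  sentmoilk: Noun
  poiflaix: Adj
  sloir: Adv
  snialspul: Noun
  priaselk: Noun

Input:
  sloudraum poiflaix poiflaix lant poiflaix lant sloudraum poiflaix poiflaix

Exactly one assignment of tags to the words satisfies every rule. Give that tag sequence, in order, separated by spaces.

Adv Adj Adj Adv Adj Adv Adv Adj Adj

Candidates per position — 1:sloudraum {Adv,Noun}; 2:poiflaix {Adj}; 3:poiflaix {Adj}; 4:lant {Adv,Noun}; 5:poiflaix {Adj}; 6:lant {Adv,Noun}; 7:sloudraum {Adv,Noun}; 8:poiflaix {Adj}; 9:poiflaix {Adj}.
Word 1 cannot be Noun — rule 5 would then fail for every completion. It is Adv.
Word 4 cannot be Noun — rule 3 would then fail for every completion. It is Adv.
Word 6 cannot be Noun — rule 3 would then fail for every completion. It is Adv.
Word 7 cannot be Noun — rule 2 would then fail for every completion. It is Adv.
The only consistent sequence is: Adv Adj Adj Adv Adj Adv Adv Adj Adj.
Rule-by-rule: rule 1 ok; rule 2 ok; rule 3 ok; rule 4 ok; rule 5 ok.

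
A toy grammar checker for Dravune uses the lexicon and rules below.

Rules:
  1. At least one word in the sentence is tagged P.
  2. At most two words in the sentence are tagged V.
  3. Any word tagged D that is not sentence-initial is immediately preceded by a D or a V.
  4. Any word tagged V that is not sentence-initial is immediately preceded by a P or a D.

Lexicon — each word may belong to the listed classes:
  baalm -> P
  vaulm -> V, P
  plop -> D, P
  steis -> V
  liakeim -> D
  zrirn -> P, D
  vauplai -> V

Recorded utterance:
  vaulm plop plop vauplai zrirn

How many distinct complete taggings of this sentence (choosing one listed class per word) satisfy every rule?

Candidates per position — 1:vaulm {V,P}; 2:plop {D,P}; 3:plop {D,P}; 4:vauplai {V}; 5:zrirn {P,D}.
There are 16 candidate sequences in total.
Checking each against the rules leaves 7 sequences.
Count = 7.

7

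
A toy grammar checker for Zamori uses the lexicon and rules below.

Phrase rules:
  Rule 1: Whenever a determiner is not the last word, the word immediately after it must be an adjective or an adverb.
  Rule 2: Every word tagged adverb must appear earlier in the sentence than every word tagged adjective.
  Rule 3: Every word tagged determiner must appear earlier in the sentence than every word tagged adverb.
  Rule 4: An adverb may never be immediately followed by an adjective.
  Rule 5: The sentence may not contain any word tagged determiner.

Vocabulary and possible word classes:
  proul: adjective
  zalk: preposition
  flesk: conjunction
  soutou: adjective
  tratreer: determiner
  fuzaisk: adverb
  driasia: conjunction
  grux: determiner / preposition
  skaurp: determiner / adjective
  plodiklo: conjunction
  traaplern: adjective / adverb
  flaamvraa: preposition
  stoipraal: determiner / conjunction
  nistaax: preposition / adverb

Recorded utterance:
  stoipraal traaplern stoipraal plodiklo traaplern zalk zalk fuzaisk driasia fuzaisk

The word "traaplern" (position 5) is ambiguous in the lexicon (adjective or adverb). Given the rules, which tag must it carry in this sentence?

adverb

Candidates per position — 1:stoipraal {determiner,conjunction}; 2:traaplern {adjective,adverb}; 3:stoipraal {determiner,conjunction}; 4:plodiklo {conjunction}; 5:traaplern {adjective,adverb}; 6:zalk {preposition}; 7:zalk {preposition}; 8:fuzaisk {adverb}; 9:driasia {conjunction}; 10:fuzaisk {adverb}.
Word 1 cannot be determiner — rule 5 would then fail for every completion. It is conjunction.
Word 2 cannot be adjective — rule 2 would then fail for every completion. It is adverb.
Word 3 cannot be determiner — rule 1 would then fail for every completion. It is conjunction.
Word 5 cannot be adjective — rule 2 would then fail for every completion. It is adverb.
So the tagging must be: conjunction adverb conjunction conjunction adverb preposition preposition adverb conjunction adverb.
Rule-by-rule: rule 1 holds; rule 2 holds; rule 3 holds; rule 4 holds; rule 5 holds.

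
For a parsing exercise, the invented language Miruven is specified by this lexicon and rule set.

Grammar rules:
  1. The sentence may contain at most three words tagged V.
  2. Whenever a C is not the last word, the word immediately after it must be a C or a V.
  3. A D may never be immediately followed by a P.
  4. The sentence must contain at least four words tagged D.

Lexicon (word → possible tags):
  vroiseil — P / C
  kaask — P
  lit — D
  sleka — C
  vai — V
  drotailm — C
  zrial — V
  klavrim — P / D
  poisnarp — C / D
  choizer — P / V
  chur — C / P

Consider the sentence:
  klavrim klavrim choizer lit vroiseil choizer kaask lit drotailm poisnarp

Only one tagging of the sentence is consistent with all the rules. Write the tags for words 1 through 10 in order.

D D V D C V P D C C

Candidates per position — 1:klavrim {P,D}; 2:klavrim {P,D}; 3:choizer {P,V}; 4:lit {D}; 5:vroiseil {P,C}; 6:choizer {P,V}; 7:kaask {P}; 8:lit {D}; 9:drotailm {C}; 10:poisnarp {C,D}.
If word 5 were P, no tagging could satisfy rule 3; so word 5 is C.
If word 6 were P, no tagging could satisfy rule 2; so word 6 is V.
If word 10 were D, no tagging could satisfy rule 2; so word 10 is C.
If word 1 were P, no tagging could satisfy rule 4; so word 1 is D.
If word 2 were P, no tagging could satisfy rule 3; so word 2 is D.
If word 3 were P, no tagging could satisfy rule 3; so word 3 is V.
That leaves exactly one tagging: D D V D C V P D C C.
Rule-by-rule: rule 1 holds; rule 2 holds; rule 3 holds; rule 4 holds.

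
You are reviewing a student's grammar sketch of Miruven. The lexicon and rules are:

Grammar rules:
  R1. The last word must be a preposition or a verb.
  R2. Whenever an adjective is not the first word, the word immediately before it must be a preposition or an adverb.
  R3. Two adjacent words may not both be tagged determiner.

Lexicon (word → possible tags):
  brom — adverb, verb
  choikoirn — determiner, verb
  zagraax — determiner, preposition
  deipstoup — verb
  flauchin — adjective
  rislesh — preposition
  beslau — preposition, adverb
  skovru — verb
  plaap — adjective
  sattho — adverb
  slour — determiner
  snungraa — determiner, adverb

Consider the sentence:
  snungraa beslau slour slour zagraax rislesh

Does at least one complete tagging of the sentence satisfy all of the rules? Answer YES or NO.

Candidates per position — 1:snungraa {determiner,adverb}; 2:beslau {preposition,adverb}; 3:slour {determiner}; 4:slour {determiner}; 5:zagraax {determiner,preposition}; 6:rislesh {preposition}.
Rule 3 cannot be satisfied by any choice of tags from the lexicon.
So there is no consistent tagging.

NO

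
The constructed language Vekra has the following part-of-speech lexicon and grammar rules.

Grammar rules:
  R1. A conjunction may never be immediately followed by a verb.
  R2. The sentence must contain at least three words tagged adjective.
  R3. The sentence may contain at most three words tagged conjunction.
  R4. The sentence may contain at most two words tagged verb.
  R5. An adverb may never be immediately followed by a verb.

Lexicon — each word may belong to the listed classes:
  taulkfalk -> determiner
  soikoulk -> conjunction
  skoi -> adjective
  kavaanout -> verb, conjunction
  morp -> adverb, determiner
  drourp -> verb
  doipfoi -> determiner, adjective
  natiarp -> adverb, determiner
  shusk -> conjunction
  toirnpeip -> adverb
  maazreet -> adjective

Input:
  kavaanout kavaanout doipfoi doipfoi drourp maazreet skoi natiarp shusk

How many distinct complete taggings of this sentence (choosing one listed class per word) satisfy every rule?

Candidates per position — 1:kavaanout {verb,conjunction}; 2:kavaanout {verb,conjunction}; 3:doipfoi {determiner,adjective}; 4:doipfoi {determiner,adjective}; 5:drourp {verb}; 6:maazreet {adjective}; 7:skoi {adjective}; 8:natiarp {adverb,determiner}; 9:shusk {conjunction}.
There are 32 candidate sequences in total.
Checking each against the rules leaves 12 sequences.
Count = 12.

12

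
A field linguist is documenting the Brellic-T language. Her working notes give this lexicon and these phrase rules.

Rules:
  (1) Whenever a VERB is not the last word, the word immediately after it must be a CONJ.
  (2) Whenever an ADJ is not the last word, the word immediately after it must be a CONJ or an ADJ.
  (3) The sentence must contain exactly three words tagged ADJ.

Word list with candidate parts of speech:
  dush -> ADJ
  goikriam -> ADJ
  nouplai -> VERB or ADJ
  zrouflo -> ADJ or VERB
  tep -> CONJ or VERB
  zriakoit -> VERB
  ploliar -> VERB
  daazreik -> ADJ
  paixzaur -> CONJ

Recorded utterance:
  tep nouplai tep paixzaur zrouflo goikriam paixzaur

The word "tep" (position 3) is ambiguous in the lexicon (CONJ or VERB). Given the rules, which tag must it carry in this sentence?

CONJ

Candidates per position — 1:tep {CONJ,VERB}; 2:nouplai {VERB,ADJ}; 3:tep {CONJ,VERB}; 4:paixzaur {CONJ}; 5:zrouflo {ADJ,VERB}; 6:goikriam {ADJ}; 7:paixzaur {CONJ}.
At position 1, choosing VERB makes rule 1 impossible to satisfy; hence CONJ.
At position 2, choosing VERB makes rule 3 impossible to satisfy; hence ADJ.
At position 3, choosing VERB makes rule 2 impossible to satisfy; hence CONJ.
At position 5, choosing VERB makes rule 1 impossible to satisfy; hence ADJ.
The unique satisfying tagging is: CONJ ADJ CONJ CONJ ADJ ADJ CONJ.
Checking: rule 1 ok; rule 2 ok; rule 3 ok.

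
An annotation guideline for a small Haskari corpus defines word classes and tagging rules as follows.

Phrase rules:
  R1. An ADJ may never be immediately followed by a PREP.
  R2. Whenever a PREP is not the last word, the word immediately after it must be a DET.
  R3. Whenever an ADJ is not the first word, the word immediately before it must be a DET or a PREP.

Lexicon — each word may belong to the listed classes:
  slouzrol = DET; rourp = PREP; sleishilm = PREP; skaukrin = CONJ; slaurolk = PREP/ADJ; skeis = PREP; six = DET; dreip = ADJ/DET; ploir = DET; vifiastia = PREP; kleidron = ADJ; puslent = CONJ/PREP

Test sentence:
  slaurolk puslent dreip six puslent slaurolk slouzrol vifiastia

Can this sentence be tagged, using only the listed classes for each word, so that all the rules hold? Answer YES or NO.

YES

Candidates per position — 1:slaurolk {PREP,ADJ}; 2:puslent {CONJ,PREP}; 3:dreip {ADJ,DET}; 4:six {DET}; 5:puslent {CONJ,PREP}; 6:slaurolk {PREP,ADJ}; 7:slouzrol {DET}; 8:vifiastia {PREP}.
One satisfying assignment: ADJ CONJ DET DET CONJ PREP DET PREP.
Rule-by-rule: rule 1 ✓; rule 2 ✓; rule 3 ✓.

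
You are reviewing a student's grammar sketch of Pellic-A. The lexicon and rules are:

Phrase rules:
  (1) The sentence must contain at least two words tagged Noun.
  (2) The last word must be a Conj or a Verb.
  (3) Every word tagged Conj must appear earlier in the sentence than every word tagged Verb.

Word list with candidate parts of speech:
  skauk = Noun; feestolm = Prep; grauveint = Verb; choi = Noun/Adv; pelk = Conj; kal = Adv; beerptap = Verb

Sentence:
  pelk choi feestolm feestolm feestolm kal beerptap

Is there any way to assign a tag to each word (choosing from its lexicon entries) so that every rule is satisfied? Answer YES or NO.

NO

Candidates per position — 1:pelk {Conj}; 2:choi {Noun,Adv}; 3:feestolm {Prep}; 4:feestolm {Prep}; 5:feestolm {Prep}; 6:kal {Adv}; 7:beerptap {Verb}.
Rule 1 cannot be satisfied by any choice of tags from the lexicon.
So there is no consistent tagging.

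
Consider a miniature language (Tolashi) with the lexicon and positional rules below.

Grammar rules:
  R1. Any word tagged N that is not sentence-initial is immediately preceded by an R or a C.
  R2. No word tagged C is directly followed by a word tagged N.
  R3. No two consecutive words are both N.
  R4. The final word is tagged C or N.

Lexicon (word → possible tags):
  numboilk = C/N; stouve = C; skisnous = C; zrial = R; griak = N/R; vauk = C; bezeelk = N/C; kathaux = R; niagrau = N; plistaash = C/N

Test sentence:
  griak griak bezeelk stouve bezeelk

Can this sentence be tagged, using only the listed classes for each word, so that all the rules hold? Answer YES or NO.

Candidates per position — 1:griak {N,R}; 2:griak {N,R}; 3:bezeelk {N,C}; 4:stouve {C}; 5:bezeelk {N,C}.
One satisfying assignment: N R C C C.
Verifying each rule — rule 1 holds; rule 2 holds; rule 3 holds; rule 4 holds.

YES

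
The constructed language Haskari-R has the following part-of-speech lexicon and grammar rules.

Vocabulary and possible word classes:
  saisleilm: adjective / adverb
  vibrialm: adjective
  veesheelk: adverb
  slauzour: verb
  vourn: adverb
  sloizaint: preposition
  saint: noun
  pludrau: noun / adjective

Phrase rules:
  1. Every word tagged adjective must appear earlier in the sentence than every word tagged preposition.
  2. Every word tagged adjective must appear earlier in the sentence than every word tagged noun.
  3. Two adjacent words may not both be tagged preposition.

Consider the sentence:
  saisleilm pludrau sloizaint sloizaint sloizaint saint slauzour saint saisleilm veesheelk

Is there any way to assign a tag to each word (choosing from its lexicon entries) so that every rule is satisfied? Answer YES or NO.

Candidates per position — 1:saisleilm {adjective,adverb}; 2:pludrau {noun,adjective}; 3:sloizaint {preposition}; 4:sloizaint {preposition}; 5:sloizaint {preposition}; 6:saint {noun}; 7:slauzour {verb}; 8:saint {noun}; 9:saisleilm {adjective,adverb}; 10:veesheelk {adverb}.
Rule 3 cannot be satisfied by any choice of tags from the lexicon.
So there is no consistent tagging.

NO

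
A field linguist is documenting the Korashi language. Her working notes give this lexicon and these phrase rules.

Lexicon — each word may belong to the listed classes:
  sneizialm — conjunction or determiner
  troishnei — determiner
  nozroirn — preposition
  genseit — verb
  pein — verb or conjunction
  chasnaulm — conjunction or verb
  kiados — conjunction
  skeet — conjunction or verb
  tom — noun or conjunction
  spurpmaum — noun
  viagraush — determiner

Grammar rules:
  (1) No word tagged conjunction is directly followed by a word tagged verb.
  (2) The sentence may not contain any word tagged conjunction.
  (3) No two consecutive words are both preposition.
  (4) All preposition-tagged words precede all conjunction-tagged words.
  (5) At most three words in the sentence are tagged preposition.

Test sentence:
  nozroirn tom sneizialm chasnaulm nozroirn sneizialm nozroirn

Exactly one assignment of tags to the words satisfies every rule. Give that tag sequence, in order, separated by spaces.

Candidates per position — 1:nozroirn {preposition}; 2:tom {noun,conjunction}; 3:sneizialm {conjunction,determiner}; 4:chasnaulm {conjunction,verb}; 5:nozroirn {preposition}; 6:sneizialm {conjunction,determiner}; 7:nozroirn {preposition}.
Position 2: conjunction is ruled out by rule 2; that leaves noun.
Position 3: conjunction is ruled out by rule 2; that leaves determiner.
Position 4: conjunction is ruled out by rule 2; that leaves verb.
Position 6: conjunction is ruled out by rule 2; that leaves determiner.
The unique satisfying tagging is: preposition noun determiner verb preposition determiner preposition.
Rule-by-rule: rule 1 satisfied; rule 2 satisfied; rule 3 satisfied; rule 4 satisfied; rule 5 satisfied.

preposition noun determiner verb preposition determiner preposition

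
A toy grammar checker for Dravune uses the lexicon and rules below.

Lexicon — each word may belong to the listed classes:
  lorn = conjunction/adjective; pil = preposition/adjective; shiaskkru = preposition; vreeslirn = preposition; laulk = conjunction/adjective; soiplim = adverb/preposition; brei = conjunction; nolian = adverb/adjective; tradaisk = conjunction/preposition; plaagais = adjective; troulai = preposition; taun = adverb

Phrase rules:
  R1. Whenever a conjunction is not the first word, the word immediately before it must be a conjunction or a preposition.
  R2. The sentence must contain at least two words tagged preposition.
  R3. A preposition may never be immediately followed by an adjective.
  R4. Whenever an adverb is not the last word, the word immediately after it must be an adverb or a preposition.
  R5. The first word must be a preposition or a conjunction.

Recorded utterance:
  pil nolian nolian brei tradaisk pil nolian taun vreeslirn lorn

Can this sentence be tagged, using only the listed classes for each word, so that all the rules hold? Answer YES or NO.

NO

Candidates per position — 1:pil {preposition,adjective}; 2:nolian {adverb,adjective}; 3:nolian {adverb,adjective}; 4:brei {conjunction}; 5:tradaisk {conjunction,preposition}; 6:pil {preposition,adjective}; 7:nolian {adverb,adjective}; 8:taun {adverb}; 9:vreeslirn {preposition}; 10:lorn {conjunction,adjective}.
Rule 1 cannot be satisfied by any choice of tags from the lexicon.
So there is no consistent tagging.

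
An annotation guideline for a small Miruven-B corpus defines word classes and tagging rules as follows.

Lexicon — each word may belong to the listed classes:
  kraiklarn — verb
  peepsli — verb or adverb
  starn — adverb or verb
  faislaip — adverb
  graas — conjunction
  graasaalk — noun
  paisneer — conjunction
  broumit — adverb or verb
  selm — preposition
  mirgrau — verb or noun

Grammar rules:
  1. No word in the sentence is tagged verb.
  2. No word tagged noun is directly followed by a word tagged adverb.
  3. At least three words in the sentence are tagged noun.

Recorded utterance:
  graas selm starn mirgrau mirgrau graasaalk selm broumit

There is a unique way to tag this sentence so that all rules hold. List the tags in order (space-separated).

conjunction preposition adverb noun noun noun preposition adverb

Candidates per position — 1:graas {conjunction}; 2:selm {preposition}; 3:starn {adverb,verb}; 4:mirgrau {verb,noun}; 5:mirgrau {verb,noun}; 6:graasaalk {noun}; 7:selm {preposition}; 8:broumit {adverb,verb}.
Position 3: tagging it verb would leave rule 1 unsatisfiable, so it must be adverb.
Position 4: tagging it verb would leave rule 1 unsatisfiable, so it must be noun.
Position 5: tagging it verb would leave rule 1 unsatisfiable, so it must be noun.
Position 8: tagging it verb would leave rule 1 unsatisfiable, so it must be adverb.
That leaves exactly one tagging: conjunction preposition adverb noun noun noun preposition adverb.
Rule-by-rule: rule 1 holds; rule 2 holds; rule 3 holds.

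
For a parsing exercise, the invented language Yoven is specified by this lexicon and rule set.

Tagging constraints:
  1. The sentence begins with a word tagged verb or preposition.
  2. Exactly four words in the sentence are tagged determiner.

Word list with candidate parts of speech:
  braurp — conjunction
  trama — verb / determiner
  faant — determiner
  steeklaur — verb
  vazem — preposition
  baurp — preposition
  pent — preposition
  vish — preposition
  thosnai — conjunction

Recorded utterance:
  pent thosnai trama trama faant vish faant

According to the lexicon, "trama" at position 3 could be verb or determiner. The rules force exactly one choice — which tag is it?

Candidates per position — 1:pent {preposition}; 2:thosnai {conjunction}; 3:trama {verb,determiner}; 4:trama {verb,determiner}; 5:faant {determiner}; 6:vish {preposition}; 7:faant {determiner}.
Word 3 cannot be verb — rule 2 would then fail for every completion. It is determiner.
Word 4 cannot be verb — rule 2 would then fail for every completion. It is determiner.
The unique satisfying tagging is: preposition conjunction determiner determiner determiner preposition determiner.
Checking: rule 1 ok; rule 2 ok.

determiner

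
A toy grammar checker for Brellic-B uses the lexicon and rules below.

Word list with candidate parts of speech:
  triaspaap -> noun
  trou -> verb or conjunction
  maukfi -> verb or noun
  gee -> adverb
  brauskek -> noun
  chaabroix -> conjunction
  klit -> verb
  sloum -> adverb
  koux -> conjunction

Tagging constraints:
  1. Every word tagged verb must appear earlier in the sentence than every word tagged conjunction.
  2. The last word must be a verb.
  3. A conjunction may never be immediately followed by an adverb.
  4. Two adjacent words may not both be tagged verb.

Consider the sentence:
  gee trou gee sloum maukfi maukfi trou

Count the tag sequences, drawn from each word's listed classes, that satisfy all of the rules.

Candidates per position — 1:gee {adverb}; 2:trou {verb,conjunction}; 3:gee {adverb}; 4:sloum {adverb}; 5:maukfi {verb,noun}; 6:maukfi {verb,noun}; 7:trou {verb,conjunction}.
There are 16 candidate sequences in total.
The sequences that satisfy every rule: adverb verb adverb adverb verb noun verb; adverb verb adverb adverb noun noun verb.
Count = 2.

2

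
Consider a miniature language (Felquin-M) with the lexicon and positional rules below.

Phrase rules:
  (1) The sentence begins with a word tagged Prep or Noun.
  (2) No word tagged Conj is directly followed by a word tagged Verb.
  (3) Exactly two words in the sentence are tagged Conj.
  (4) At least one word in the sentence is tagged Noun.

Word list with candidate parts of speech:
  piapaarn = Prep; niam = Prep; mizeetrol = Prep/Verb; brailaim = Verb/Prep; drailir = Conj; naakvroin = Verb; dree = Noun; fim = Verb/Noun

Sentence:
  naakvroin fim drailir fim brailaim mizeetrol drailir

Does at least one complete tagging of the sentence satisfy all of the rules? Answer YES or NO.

Candidates per position — 1:naakvroin {Verb}; 2:fim {Verb,Noun}; 3:drailir {Conj}; 4:fim {Verb,Noun}; 5:brailaim {Verb,Prep}; 6:mizeetrol {Prep,Verb}; 7:drailir {Conj}.
Rule 1 cannot be satisfied by any choice of tags from the lexicon.
So there is no consistent tagging.

NO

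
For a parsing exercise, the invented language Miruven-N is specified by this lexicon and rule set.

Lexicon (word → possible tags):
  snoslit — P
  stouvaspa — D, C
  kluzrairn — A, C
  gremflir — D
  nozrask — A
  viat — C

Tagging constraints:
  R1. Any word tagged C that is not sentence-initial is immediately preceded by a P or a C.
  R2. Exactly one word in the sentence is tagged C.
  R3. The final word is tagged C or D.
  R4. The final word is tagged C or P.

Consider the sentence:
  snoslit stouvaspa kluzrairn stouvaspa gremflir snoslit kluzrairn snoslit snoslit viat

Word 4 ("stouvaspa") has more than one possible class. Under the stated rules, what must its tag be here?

Candidates per position — 1:snoslit {P}; 2:stouvaspa {D,C}; 3:kluzrairn {A,C}; 4:stouvaspa {D,C}; 5:gremflir {D}; 6:snoslit {P}; 7:kluzrairn {A,C}; 8:snoslit {P}; 9:snoslit {P}; 10:viat {C}.
Position 2: tagging it C would leave rule 2 unsatisfiable, so it must be D.
Position 3: tagging it C would leave rule 1 unsatisfiable, so it must be A.
Position 4: tagging it C would leave rule 1 unsatisfiable, so it must be D.
Position 7: tagging it C would leave rule 2 unsatisfiable, so it must be A.
The unique satisfying tagging is: P D A D D P A P P C.
Verifying each rule — rule 1 ✓; rule 2 ✓; rule 3 ✓; rule 4 ✓.

D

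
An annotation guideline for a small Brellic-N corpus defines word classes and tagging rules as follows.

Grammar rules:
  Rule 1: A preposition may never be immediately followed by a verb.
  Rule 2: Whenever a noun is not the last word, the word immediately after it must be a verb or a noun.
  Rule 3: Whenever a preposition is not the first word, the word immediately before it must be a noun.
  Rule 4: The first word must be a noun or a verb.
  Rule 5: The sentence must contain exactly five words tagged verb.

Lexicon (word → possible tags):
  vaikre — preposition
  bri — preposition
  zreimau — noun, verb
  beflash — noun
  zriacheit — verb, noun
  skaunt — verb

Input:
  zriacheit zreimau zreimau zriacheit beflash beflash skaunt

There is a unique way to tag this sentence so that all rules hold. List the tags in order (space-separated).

verb verb verb verb noun noun verb

Candidates per position — 1:zriacheit {verb,noun}; 2:zreimau {noun,verb}; 3:zreimau {noun,verb}; 4:zriacheit {verb,noun}; 5:beflash {noun}; 6:beflash {noun}; 7:skaunt {verb}.
Position 1: tagging it noun would leave rule 5 unsatisfiable, so it must be verb.
Position 2: tagging it noun would leave rule 5 unsatisfiable, so it must be verb.
Position 3: tagging it noun would leave rule 5 unsatisfiable, so it must be verb.
Position 4: tagging it noun would leave rule 5 unsatisfiable, so it must be verb.
So the tagging must be: verb verb verb verb noun noun verb.
Checking: rule 1 ok; rule 2 ok; rule 3 ok; rule 4 ok; rule 5 ok.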